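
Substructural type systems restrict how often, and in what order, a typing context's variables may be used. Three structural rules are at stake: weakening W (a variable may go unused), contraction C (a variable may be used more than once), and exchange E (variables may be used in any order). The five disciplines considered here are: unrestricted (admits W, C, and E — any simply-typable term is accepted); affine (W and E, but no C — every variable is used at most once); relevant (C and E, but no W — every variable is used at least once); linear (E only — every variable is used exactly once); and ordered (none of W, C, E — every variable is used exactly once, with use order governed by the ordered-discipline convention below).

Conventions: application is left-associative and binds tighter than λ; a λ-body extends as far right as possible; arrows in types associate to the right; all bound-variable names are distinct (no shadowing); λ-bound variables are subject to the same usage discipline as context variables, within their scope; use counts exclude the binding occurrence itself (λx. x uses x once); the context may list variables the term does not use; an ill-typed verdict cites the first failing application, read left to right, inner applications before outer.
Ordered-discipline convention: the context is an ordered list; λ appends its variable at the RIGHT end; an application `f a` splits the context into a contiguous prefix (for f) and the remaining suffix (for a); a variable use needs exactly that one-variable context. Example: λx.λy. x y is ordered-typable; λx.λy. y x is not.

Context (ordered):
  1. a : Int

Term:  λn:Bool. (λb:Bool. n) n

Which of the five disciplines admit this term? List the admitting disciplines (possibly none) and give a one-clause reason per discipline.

accepted by: unrestricted
usage: a=0, n (bound)=2, b (bound)=0
left-to-right use order: n, n
typing: ✓ — Bool → Bool
ordered: ✗ — uses contraction: n ×2; a, b never used (weakening)
linear: ✗ — uses contraction: n ×2; a, b never used (weakening)
affine: ✗ — uses contraction: n ×2
relevant: ✗ — a, b never used (weakening)
unrestricted: ✓ — typability at Bool → Bool is all that's needed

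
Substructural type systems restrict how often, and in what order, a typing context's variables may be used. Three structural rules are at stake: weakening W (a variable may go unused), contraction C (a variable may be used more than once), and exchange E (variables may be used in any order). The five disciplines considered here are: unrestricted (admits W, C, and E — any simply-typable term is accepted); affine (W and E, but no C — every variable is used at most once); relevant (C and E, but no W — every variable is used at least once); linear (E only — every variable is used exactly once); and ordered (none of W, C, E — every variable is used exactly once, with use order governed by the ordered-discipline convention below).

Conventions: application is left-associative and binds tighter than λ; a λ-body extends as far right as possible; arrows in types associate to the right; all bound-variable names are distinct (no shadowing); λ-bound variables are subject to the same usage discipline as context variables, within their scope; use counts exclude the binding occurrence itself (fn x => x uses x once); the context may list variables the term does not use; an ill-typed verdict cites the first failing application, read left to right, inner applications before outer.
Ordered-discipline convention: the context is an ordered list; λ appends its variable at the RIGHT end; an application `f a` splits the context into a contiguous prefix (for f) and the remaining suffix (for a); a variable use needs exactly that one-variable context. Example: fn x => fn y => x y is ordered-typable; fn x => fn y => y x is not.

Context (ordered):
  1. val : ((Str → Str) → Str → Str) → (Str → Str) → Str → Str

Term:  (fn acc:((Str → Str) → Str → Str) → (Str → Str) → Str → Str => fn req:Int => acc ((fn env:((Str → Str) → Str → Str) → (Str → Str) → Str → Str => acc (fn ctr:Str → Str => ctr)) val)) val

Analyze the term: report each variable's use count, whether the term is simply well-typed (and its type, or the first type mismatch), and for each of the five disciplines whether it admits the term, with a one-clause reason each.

variable uses: val: 2, acc (λ-bound): 2, req (λ-bound): 0, env (λ-bound): 0, ctr (λ-bound): 1
order of uses: acc, acc, ctr, val, val
typing: the term checks, with type Int → (Str → Str) → Str → Str
ordered ✗ (repeated use of val ×2, acc ×2; needs weakening: req, env unused)
linear ✗ (repeated use of val ×2, acc ×2; needs weakening: req, env unused)
affine ✗ (repeated use of val ×2, acc ×2)
relevant ✗ (needs weakening: req, env unused)
unrestricted ✓ (typability at Int → (Str → Str) → Str → Str is all that's needed)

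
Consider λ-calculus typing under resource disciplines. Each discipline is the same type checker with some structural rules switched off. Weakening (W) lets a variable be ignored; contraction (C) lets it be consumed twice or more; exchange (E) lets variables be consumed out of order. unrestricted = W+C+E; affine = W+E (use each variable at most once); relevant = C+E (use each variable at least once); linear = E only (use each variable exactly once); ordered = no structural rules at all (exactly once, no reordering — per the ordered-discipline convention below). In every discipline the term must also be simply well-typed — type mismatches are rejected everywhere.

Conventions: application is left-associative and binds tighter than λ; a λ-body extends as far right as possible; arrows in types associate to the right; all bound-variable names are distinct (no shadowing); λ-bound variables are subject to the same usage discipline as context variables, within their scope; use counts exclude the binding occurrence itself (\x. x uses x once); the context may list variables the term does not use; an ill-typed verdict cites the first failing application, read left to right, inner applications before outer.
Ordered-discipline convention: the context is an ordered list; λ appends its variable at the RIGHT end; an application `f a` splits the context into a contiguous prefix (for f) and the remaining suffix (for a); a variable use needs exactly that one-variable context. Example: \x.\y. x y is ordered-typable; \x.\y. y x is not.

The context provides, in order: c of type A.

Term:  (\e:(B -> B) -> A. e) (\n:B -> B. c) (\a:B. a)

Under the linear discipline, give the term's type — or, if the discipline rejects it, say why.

not well-typed under linear — needs weakening: n unused
use counts: c=1; e (λ-bound)=1; n (λ-bound)=0; a (λ-bound)=1
uses in reading order: e, c, a
typing: the term checks, with type A
summary: ordered ✗ · linear ✗ · affine ✓ · relevant ✗ · unrestricted ✓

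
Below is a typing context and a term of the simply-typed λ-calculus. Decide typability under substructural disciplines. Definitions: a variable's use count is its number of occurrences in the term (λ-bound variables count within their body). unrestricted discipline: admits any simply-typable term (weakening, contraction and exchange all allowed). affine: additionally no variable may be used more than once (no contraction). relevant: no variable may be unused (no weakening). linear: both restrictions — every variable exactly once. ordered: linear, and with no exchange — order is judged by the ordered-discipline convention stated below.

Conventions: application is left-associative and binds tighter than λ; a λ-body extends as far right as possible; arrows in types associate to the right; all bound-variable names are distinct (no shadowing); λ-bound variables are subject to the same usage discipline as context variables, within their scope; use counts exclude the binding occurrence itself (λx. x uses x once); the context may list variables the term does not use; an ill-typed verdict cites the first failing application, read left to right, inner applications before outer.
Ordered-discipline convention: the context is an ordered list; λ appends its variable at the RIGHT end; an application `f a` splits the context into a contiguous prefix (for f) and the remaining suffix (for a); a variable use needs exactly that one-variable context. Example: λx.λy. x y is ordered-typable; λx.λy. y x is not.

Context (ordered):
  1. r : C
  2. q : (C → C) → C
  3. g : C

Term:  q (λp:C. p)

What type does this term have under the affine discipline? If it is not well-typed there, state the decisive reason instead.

term : C
usage: r=0; q=1; g=0; p (λ-bound)=1
uses in reading order: q, p
typing: well-typed at C
across the five disciplines: ordered ✗ | linear ✗ | affine ✓ | relevant ✗ | unrestricted ✓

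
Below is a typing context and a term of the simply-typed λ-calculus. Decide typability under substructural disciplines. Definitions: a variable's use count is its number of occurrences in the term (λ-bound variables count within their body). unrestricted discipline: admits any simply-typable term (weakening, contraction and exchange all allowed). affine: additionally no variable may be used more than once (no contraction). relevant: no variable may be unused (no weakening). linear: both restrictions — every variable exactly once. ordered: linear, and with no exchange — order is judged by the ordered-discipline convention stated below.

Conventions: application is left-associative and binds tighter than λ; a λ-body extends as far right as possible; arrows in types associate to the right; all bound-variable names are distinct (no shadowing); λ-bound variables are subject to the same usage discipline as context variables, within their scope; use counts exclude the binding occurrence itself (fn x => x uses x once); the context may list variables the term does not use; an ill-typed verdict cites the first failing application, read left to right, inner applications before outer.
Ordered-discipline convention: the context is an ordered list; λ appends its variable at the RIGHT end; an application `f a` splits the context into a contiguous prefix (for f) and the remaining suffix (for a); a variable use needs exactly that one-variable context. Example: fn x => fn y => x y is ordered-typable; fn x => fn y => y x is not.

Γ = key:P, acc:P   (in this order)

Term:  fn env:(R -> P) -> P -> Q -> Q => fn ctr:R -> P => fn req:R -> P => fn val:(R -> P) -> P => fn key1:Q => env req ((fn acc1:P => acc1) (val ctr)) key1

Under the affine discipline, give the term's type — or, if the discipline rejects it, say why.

term : ((R -> P) -> P -> Q -> Q) -> (R -> P) -> (R -> P) -> ((R -> P) -> P) -> Q -> Q
usage: key: 0, acc: 0, env (bound): 1, ctr (bound): 1, req (bound): 1, val (bound): 1, key1 (bound): 1, acc1 (bound): 1
left-to-right use order: env, req, acc1, val, ctr, key1
typing: well-typed — term : ((R -> P) -> P -> Q -> Q) -> (R -> P) -> (R -> P) -> ((R -> P) -> P) -> Q -> Q
all disciplines: ordered ✗ · linear ✗ · affine ✓ · relevant ✗ · unrestricted ✓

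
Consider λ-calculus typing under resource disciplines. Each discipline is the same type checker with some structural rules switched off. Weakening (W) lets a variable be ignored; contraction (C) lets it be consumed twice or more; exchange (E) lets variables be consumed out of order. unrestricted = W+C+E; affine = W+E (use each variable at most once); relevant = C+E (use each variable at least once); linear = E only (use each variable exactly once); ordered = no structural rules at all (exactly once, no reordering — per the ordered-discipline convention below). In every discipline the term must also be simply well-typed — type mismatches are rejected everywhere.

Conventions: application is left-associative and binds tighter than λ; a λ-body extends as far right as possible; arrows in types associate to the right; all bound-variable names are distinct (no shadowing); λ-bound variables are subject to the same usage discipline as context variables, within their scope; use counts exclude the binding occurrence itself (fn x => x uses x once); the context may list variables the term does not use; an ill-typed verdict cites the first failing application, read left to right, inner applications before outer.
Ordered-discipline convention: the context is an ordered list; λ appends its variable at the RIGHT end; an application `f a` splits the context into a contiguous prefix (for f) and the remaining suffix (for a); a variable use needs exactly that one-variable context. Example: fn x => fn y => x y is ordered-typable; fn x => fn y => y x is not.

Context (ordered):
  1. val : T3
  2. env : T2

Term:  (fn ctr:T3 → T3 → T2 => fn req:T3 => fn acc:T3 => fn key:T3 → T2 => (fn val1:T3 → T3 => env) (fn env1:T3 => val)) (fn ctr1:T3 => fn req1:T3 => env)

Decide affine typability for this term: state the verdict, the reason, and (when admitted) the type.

no — repeated use of env ×2
variable uses: val ×1; env ×2; ctr (bound) ×0; req (bound) ×0; acc (bound) ×0; key (bound) ×0; val1 (bound) ×0; env1 (bound) ×0; ctr1 (bound) ×0; req1 (bound) ×0
use order (left to right): env, val, env
typing: ✓ — T3 → T3 → (T3 → T2) → T2
across the five disciplines: ordered ✗ · linear ✗ · affine ✗ · relevant ✗ · unrestricted ✓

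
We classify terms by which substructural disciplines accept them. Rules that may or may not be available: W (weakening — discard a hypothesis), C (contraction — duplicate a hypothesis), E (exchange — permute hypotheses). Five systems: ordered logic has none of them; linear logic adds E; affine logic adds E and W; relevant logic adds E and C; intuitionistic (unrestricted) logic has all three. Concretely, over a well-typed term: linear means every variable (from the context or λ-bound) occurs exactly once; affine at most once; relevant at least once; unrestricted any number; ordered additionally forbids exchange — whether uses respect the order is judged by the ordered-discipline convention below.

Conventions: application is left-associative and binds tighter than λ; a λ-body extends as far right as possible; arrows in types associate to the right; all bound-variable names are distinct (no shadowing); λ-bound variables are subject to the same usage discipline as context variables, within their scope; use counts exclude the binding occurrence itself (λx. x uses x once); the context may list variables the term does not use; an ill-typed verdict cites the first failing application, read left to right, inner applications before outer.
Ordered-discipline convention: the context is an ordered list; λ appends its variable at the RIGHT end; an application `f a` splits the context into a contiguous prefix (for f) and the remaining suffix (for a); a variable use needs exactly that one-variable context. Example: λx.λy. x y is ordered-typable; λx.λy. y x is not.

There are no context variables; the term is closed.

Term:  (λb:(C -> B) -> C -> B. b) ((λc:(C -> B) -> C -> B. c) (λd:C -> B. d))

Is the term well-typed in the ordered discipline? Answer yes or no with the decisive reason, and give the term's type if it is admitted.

yes — one use each (b, c, d); ordered split holds; term : (C -> B) -> C -> B
variable uses: b (λ-bound): 1, c (λ-bound): 1, d (λ-bound): 1
left-to-right use order: b, c, d
typing: ✓ — (C -> B) -> C -> B
per-discipline verdicts: ordered ✓ · linear ✓ · affine ✓ · relevant ✓ · unrestricted ✓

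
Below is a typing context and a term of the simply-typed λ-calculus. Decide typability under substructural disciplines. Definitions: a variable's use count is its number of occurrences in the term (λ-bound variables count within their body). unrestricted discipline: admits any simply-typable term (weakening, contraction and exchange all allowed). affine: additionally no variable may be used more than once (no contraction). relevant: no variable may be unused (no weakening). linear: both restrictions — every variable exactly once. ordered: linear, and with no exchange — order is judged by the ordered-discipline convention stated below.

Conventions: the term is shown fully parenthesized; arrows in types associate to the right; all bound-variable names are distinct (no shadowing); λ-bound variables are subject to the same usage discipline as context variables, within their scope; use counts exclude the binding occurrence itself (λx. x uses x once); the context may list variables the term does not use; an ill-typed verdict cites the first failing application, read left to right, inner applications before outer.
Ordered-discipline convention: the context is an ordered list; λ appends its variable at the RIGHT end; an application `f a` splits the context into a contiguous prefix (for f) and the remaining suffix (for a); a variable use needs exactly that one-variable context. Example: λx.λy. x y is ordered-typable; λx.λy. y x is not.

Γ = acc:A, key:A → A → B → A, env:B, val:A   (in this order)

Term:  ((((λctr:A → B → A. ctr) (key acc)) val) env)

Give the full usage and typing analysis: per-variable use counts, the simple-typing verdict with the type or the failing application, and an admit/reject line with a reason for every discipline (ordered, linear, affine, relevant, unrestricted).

use counts: acc: 1; key: 1; env: 1; val: 1; ctr (bound): 1
order of uses: ctr, key, acc, val, env
typing: well-typed — term : A
ordered: ✗, needs exchange: uses follow ctr, key, acc, val, env
linear: ✓, each of acc, key, env, val, ctr used exactly once
affine: ✓, at most one use each (acc, key, env, val, ctr)
relevant: ✓, at least one use each (acc, key, env, val, ctr)
unrestricted: ✓, simply typable at A; W, C, E all held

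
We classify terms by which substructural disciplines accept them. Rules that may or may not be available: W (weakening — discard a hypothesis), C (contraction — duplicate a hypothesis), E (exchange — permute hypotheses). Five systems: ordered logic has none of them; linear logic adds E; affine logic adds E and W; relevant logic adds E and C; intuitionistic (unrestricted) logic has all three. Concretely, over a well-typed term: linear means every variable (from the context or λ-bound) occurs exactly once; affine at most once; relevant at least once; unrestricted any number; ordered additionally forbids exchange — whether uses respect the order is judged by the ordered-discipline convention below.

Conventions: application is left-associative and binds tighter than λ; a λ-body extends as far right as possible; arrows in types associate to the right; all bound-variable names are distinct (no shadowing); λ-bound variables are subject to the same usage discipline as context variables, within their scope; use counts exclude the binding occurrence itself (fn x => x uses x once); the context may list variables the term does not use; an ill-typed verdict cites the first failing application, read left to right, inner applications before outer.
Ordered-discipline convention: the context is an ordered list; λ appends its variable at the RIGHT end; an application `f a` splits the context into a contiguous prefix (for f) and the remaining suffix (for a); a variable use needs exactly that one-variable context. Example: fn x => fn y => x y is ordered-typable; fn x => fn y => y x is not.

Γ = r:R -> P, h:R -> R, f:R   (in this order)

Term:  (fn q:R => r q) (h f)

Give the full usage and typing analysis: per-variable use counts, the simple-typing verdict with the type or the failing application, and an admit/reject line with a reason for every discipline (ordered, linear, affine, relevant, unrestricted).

use counts: r=1; h=1; f=1; q (λ-bound)=1
uses in reading order: r, q, h, f
typing: well-typed — term : P
ordered ✓ (single-use (r, h, f, q), ordered derivation ok)
linear ✓ (each of r, h, f, q used exactly once)
affine ✓ (at most one use each (r, h, f, q))
relevant ✓ (at least one use each (r, h, f, q))
unrestricted ✓ (type-checks (P) and nothing is barred)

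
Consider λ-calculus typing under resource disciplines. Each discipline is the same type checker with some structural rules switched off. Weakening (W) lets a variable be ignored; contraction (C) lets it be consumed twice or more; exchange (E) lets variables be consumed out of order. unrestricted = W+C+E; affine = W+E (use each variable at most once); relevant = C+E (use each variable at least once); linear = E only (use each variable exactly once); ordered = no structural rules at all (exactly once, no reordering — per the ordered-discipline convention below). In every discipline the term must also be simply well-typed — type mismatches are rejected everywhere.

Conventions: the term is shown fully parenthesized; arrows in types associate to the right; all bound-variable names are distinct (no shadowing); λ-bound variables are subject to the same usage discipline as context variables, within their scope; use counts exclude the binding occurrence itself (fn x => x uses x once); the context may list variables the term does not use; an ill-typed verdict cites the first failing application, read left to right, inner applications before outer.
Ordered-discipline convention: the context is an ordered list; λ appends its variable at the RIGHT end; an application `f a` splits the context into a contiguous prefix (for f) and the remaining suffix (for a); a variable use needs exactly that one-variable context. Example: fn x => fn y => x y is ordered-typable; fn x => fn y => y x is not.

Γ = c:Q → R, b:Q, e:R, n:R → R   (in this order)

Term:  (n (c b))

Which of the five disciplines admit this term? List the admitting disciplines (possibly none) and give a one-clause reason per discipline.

admitted in: affine, unrestricted
use counts: c ×1; b ×1; e ×0; n ×1
left-to-right use order: n, c, b
typing: ✓ — R
ordered: ✗, unused: e — weakening required
linear: ✗, unused: e — weakening required
affine: ✓, none of c, b, e, n used more than once
relevant: ✗, unused: e — weakening required
unrestricted: ✓, well-typed at R; no restrictions here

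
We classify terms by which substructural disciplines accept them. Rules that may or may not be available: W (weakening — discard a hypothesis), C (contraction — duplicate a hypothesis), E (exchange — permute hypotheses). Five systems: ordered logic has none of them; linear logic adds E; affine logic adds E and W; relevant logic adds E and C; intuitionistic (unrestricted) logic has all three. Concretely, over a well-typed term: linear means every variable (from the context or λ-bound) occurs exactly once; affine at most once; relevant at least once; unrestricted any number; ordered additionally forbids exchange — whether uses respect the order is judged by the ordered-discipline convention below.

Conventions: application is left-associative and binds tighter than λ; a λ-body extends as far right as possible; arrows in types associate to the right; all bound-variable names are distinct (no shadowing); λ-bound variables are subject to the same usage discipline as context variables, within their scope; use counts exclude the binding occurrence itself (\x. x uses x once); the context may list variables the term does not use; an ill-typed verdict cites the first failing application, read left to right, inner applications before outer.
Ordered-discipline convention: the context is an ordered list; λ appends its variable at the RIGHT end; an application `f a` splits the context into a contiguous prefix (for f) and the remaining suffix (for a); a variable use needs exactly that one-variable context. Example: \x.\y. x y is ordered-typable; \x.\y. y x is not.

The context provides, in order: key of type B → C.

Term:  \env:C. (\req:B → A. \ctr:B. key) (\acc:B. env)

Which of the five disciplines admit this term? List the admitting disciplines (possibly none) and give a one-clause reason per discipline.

admitting disciplines: none
usage: key: 1×, env (λ-bound): 1×, req (λ-bound): 0×, ctr (λ-bound): 0×, acc (λ-bound): 0×
order of uses: key, env
typing: ill-typed: a function awaiting B → A gets B → C
ordered: ✗, the type mismatch rejects it
linear: ✗, not simply typable
affine: ✗, fails simple typing
relevant: ✗, a type mismatch blocks all five
unrestricted: ✗, the type mismatch rejects it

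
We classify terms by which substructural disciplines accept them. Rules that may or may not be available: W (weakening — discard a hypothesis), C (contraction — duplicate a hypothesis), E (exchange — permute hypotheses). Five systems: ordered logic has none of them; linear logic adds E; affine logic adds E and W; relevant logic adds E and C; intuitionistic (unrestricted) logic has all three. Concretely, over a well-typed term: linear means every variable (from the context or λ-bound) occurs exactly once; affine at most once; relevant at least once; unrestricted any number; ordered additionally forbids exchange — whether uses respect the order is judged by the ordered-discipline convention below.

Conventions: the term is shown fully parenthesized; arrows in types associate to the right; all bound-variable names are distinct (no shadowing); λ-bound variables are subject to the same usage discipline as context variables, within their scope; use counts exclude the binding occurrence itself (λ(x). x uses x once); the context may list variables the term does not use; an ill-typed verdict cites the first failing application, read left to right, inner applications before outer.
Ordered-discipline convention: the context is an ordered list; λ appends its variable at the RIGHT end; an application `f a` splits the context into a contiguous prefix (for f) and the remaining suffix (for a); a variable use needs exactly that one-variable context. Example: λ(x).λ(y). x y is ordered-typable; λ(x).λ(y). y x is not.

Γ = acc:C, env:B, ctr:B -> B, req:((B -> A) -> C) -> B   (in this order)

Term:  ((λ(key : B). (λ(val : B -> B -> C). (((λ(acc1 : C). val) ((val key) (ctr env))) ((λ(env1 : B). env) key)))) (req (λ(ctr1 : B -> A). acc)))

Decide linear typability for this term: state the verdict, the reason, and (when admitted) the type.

no — uses contraction: env ×2, key ×2, val ×2; unused: acc1, env1, ctr1 — weakening required
use counts: acc: 1×; env: 2×; ctr: 1×; req: 1×; key (λ-bound): 2×; val (λ-bound): 2×; acc1 (λ-bound): 0×; env1 (λ-bound): 0×; ctr1 (λ-bound): 0×
order of uses: val, val, key, ctr, env, env, key, req, acc
typing: ✓ — (B -> B -> C) -> B -> C
all disciplines: ordered ✗ | linear ✗ | affine ✗ | relevant ✗ | unrestricted ✓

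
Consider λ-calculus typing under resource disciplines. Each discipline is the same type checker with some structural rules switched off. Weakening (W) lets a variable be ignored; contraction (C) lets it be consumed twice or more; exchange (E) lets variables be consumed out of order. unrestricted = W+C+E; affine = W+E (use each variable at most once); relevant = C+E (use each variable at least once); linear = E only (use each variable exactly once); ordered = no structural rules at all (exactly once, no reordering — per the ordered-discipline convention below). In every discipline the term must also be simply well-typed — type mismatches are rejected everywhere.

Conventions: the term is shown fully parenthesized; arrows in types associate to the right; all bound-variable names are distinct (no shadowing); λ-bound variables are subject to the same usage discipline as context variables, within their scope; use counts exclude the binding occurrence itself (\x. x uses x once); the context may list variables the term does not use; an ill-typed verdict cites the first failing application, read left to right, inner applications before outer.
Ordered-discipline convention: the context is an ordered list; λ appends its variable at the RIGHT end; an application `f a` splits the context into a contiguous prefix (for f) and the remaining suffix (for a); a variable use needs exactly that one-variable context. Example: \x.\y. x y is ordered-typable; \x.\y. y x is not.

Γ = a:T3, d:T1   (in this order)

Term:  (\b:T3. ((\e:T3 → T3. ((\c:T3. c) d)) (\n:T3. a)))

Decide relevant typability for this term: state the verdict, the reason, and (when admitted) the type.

no — the type mismatch rejects it
usage: a: 1; d: 1; b (λ-bound): 0; e (λ-bound): 0; c (λ-bound): 1; n (λ-bound): 0
order of uses: c, d, a
typing: ill-typed: argument of type T1 where T3 is required
per-discipline verdicts: ordered ✗ | linear ✗ | affine ✗ | relevant ✗ | unrestricted ✗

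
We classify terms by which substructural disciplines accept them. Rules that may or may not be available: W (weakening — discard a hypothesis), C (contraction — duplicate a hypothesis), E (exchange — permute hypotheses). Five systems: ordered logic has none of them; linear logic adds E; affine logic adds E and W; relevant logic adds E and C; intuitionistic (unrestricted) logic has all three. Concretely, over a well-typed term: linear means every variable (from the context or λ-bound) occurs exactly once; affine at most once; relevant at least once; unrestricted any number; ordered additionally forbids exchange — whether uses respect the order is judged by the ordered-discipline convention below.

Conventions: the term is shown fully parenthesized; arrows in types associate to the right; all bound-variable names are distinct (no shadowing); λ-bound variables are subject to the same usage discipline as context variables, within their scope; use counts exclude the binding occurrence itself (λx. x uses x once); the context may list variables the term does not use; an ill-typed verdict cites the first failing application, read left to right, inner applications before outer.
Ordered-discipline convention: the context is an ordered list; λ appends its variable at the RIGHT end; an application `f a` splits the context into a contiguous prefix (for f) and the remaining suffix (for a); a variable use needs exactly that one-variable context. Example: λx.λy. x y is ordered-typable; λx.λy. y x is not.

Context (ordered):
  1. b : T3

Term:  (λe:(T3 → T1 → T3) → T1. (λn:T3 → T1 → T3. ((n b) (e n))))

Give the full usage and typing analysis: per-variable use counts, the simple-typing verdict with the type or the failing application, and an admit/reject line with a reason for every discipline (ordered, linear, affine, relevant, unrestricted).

counts: b=1, e [bound]=1, n [bound]=2
order of uses: n, b, e, n
typing: the term checks, with type ((T3 → T1 → T3) → T1) → (T3 → T1 → T3) → T3
ordered: ✗ — repeated use of n ×2
linear: ✗ — repeated use of n ×2
affine: ✗ — repeated use of n ×2
relevant: ✓ — none of b, e, n goes unused
unrestricted: ✓ — well-typed at ((T3 → T1 → T3) → T1) → (T3 → T1 → T3) → T3; no restrictions here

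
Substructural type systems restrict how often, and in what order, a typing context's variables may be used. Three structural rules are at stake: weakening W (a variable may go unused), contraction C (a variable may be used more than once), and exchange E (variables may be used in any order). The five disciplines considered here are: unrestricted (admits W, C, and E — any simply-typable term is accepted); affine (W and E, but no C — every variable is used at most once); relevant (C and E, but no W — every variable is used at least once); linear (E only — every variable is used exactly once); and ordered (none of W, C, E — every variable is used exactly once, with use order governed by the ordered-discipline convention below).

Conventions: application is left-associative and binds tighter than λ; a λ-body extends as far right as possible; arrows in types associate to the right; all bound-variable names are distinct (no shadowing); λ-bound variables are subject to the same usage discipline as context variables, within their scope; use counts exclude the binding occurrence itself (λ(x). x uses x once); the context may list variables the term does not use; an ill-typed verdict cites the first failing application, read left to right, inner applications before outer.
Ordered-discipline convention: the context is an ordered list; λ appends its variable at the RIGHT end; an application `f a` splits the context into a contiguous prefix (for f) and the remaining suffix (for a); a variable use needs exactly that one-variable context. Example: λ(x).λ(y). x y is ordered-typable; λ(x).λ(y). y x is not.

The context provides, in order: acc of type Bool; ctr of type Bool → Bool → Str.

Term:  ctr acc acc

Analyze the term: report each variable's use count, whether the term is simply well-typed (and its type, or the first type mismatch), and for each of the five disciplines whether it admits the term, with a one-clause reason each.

usage: acc=2, ctr=1
left-to-right use order: ctr, acc, acc
typing: ✓ — Str
ordered: ✗ — repeated use of acc ×2
linear: ✗ — repeated use of acc ×2
affine: ✗ — repeated use of acc ×2
relevant: ✓ — acc, ctr: all used, weakening unneeded
unrestricted: ✓ — simply typable at Str; W, C, E all held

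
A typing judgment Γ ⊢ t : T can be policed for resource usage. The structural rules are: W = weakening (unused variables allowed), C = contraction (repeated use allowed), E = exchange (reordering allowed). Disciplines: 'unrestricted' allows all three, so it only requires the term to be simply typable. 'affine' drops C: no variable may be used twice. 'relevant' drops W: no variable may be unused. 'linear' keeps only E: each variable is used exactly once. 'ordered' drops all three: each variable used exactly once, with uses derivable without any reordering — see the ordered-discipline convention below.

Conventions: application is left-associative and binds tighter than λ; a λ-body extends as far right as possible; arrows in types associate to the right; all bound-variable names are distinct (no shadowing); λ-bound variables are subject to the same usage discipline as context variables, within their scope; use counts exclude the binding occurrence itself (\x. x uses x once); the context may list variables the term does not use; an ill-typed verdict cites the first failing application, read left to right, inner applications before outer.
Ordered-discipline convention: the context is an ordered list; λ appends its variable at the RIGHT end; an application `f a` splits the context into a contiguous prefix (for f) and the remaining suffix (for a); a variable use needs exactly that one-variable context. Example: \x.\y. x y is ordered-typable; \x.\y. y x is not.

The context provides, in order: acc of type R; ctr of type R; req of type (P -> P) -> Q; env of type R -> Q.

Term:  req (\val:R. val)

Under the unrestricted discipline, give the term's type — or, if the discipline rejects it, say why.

not well-typed under unrestricted — fails simple typing
usage: acc ×0, ctr ×0, req ×1, env ×0, val (λ-bound) ×1
uses in reading order: req, val
typing: ill-typed: an argument R -> R mismatches the expected P -> P
all disciplines: ordered ✗, linear ✗, affine ✗, relevant ✗, unrestricted ✗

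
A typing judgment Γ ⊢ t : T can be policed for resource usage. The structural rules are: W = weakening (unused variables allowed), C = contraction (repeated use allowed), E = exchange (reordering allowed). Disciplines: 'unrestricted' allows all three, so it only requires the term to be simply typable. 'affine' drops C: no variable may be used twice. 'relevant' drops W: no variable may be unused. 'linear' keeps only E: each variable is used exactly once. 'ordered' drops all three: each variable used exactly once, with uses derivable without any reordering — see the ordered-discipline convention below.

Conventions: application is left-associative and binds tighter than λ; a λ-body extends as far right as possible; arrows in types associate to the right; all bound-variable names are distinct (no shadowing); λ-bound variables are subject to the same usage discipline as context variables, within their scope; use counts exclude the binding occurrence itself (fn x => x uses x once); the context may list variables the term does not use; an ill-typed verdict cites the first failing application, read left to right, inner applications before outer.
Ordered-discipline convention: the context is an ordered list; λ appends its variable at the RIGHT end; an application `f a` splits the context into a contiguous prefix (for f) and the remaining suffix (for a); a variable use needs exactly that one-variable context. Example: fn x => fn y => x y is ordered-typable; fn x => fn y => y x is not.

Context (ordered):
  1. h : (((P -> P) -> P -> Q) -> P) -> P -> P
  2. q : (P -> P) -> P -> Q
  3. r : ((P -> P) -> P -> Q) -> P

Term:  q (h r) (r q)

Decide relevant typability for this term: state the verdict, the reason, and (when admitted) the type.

yes — h, q, r: all used, weakening unneeded; term : Q
usage: h: 1×; q: 2×; r: 2×
uses in reading order: q, h, r, r, q
typing: well-typed at Q
per-discipline verdicts: ordered ✗ | linear ✗ | affine ✗ | relevant ✓ | unrestricted ✓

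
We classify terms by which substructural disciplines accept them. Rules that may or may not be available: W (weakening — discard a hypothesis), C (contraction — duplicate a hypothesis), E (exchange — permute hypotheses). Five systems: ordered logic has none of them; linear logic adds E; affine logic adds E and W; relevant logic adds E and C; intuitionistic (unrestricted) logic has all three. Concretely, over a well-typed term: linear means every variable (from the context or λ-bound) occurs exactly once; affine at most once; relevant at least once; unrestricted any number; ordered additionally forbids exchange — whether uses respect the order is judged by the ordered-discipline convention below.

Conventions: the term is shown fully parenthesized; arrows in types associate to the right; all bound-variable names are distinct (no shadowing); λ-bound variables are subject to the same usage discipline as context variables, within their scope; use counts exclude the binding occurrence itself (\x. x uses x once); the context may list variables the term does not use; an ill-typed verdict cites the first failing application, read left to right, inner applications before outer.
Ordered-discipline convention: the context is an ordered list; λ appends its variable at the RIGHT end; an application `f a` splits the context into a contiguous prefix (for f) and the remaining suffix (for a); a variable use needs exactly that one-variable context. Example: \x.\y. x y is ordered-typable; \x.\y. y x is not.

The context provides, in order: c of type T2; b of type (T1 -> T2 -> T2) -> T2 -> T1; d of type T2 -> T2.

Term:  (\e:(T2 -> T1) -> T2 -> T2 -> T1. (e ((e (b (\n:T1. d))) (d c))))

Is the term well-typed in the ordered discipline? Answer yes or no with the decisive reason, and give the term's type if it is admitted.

no — needs contraction — d ×2, e ×2; n never used (weakening)
use counts: c ×1, b ×1, d ×2, e [bound] ×2, n [bound] ×0
use order (left to right): e, e, b, d, d, c
typing: well-typed — term : ((T2 -> T1) -> T2 -> T2 -> T1) -> T2 -> T2 -> T1
all disciplines: ordered ✗ · linear ✗ · affine ✗ · relevant ✗ · unrestricted ✓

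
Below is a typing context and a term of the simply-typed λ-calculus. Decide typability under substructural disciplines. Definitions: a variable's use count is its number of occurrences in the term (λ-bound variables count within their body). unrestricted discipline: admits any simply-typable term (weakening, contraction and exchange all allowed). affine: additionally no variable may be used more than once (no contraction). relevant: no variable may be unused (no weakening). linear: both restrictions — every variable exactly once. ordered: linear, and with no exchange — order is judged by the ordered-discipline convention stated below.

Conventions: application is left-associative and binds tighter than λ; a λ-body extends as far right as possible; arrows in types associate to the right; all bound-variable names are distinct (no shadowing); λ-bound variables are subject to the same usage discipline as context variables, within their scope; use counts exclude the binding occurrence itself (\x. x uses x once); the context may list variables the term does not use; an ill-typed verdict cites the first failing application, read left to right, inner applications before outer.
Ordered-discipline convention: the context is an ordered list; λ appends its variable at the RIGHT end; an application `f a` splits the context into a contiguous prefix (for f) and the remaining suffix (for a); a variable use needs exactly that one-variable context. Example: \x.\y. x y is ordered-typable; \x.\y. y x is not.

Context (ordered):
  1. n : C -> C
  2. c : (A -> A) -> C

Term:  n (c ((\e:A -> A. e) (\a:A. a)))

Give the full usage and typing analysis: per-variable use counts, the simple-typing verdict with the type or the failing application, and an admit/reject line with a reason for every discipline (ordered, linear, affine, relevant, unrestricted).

usage: n=1, c=1, e (λ-bound)=1, a (λ-bound)=1
left-to-right use order: n, c, e, a
typing: ✓ — C
ordered ✓ (one use each (n, c, e, a); ordered split holds)
linear ✓ (n, c, e, a: one use apiece)
affine ✓ (at most one use each (n, c, e, a))
relevant ✓ (at least one use each (n, c, e, a))
unrestricted ✓ (well-typed at C; no restrictions here)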